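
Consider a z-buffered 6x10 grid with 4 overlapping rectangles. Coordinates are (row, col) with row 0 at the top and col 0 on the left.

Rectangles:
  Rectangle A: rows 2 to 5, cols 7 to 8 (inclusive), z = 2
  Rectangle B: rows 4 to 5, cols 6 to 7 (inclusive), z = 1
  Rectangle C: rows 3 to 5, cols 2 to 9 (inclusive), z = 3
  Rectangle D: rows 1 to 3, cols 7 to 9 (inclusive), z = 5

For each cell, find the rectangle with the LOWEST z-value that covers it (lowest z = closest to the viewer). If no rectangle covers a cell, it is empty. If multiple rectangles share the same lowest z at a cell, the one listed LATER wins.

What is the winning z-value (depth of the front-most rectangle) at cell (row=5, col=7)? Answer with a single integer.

Answer: 1

Derivation:
Check cell (5,7):
  A: rows 2-5 cols 7-8 z=2 -> covers; best now A (z=2)
  B: rows 4-5 cols 6-7 z=1 -> covers; best now B (z=1)
  C: rows 3-5 cols 2-9 z=3 -> covers; best now B (z=1)
  D: rows 1-3 cols 7-9 -> outside (row miss)
Winner: B at z=1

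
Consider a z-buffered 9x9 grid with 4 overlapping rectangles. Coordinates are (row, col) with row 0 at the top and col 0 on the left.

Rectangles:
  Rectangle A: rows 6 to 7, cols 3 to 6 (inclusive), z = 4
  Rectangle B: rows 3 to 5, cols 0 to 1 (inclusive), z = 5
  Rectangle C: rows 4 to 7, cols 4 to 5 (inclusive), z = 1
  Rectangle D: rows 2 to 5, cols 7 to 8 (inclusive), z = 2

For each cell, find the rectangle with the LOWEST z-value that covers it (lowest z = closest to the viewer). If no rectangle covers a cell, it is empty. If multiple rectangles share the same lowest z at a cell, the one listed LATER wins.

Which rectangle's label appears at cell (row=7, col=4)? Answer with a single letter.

Check cell (7,4):
  A: rows 6-7 cols 3-6 z=4 -> covers; best now A (z=4)
  B: rows 3-5 cols 0-1 -> outside (row miss)
  C: rows 4-7 cols 4-5 z=1 -> covers; best now C (z=1)
  D: rows 2-5 cols 7-8 -> outside (row miss)
Winner: C at z=1

Answer: C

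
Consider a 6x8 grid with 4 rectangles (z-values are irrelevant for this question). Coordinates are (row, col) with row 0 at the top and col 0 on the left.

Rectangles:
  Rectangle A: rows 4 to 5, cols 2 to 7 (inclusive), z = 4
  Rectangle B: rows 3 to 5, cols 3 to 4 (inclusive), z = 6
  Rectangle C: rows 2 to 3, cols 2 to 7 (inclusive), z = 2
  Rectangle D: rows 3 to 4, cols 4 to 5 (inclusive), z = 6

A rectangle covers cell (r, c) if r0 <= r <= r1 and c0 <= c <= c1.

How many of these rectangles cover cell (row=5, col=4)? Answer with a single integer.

Check cell (5,4):
  A: rows 4-5 cols 2-7 -> covers
  B: rows 3-5 cols 3-4 -> covers
  C: rows 2-3 cols 2-7 -> outside (row miss)
  D: rows 3-4 cols 4-5 -> outside (row miss)
Count covering = 2

Answer: 2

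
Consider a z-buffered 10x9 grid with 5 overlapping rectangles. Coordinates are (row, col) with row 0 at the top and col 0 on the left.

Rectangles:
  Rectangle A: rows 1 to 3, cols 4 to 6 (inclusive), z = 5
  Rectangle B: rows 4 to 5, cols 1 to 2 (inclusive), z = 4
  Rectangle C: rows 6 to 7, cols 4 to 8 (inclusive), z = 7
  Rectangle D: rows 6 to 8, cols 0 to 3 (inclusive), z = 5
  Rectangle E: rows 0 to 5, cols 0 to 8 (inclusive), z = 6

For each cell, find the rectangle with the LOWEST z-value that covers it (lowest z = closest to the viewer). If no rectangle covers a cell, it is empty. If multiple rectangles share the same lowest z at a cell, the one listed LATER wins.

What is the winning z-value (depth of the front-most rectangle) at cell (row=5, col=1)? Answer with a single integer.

Check cell (5,1):
  A: rows 1-3 cols 4-6 -> outside (row miss)
  B: rows 4-5 cols 1-2 z=4 -> covers; best now B (z=4)
  C: rows 6-7 cols 4-8 -> outside (row miss)
  D: rows 6-8 cols 0-3 -> outside (row miss)
  E: rows 0-5 cols 0-8 z=6 -> covers; best now B (z=4)
Winner: B at z=4

Answer: 4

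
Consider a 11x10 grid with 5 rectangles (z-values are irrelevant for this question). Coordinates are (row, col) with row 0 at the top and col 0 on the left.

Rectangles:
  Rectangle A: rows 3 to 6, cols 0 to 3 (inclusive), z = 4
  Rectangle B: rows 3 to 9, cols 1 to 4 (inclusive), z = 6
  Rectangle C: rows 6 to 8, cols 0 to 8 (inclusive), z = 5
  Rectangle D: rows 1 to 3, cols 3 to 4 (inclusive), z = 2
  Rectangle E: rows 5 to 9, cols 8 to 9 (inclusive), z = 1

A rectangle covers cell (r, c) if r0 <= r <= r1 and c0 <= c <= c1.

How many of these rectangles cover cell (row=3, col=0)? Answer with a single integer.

Check cell (3,0):
  A: rows 3-6 cols 0-3 -> covers
  B: rows 3-9 cols 1-4 -> outside (col miss)
  C: rows 6-8 cols 0-8 -> outside (row miss)
  D: rows 1-3 cols 3-4 -> outside (col miss)
  E: rows 5-9 cols 8-9 -> outside (row miss)
Count covering = 1

Answer: 1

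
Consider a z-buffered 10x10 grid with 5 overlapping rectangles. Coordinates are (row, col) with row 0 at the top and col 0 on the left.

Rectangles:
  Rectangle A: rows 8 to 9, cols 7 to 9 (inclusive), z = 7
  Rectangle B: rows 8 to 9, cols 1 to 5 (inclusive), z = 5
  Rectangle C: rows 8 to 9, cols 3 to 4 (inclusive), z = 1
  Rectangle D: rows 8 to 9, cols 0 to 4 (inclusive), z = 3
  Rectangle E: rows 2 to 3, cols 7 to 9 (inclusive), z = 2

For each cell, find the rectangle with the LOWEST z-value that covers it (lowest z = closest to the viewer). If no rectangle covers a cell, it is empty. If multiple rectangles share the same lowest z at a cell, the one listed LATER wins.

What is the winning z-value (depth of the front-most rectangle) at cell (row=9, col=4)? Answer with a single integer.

Answer: 1

Derivation:
Check cell (9,4):
  A: rows 8-9 cols 7-9 -> outside (col miss)
  B: rows 8-9 cols 1-5 z=5 -> covers; best now B (z=5)
  C: rows 8-9 cols 3-4 z=1 -> covers; best now C (z=1)
  D: rows 8-9 cols 0-4 z=3 -> covers; best now C (z=1)
  E: rows 2-3 cols 7-9 -> outside (row miss)
Winner: C at z=1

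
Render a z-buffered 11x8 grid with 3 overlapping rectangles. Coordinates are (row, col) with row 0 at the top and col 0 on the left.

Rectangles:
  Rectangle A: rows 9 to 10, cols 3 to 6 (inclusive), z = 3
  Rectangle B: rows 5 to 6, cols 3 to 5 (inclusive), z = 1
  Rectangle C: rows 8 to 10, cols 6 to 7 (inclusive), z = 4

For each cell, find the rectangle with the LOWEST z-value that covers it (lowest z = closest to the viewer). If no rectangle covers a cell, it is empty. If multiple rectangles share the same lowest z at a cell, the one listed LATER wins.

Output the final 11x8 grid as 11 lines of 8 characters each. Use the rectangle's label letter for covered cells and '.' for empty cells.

........
........
........
........
........
...BBB..
...BBB..
........
......CC
...AAAAC
...AAAAC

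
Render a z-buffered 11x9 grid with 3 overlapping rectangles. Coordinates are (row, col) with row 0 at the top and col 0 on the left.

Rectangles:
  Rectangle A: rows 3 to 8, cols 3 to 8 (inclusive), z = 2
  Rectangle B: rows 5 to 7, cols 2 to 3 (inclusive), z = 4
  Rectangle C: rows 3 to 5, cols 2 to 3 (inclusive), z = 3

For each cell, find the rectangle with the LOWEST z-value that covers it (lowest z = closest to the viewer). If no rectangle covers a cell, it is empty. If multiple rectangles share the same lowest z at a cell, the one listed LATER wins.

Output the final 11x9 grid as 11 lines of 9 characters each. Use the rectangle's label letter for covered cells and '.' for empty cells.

.........
.........
.........
..CAAAAAA
..CAAAAAA
..CAAAAAA
..BAAAAAA
..BAAAAAA
...AAAAAA
.........
.........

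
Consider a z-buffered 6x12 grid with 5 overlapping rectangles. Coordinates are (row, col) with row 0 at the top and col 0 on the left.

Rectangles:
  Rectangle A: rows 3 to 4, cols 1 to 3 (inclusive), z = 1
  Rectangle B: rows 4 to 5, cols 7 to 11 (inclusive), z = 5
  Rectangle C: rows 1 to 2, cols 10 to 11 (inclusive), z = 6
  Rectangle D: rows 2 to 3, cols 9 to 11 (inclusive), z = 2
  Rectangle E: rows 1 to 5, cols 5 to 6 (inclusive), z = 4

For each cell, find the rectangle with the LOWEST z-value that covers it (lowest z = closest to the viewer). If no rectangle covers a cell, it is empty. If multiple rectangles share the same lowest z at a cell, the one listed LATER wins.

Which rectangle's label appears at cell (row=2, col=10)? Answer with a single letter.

Answer: D

Derivation:
Check cell (2,10):
  A: rows 3-4 cols 1-3 -> outside (row miss)
  B: rows 4-5 cols 7-11 -> outside (row miss)
  C: rows 1-2 cols 10-11 z=6 -> covers; best now C (z=6)
  D: rows 2-3 cols 9-11 z=2 -> covers; best now D (z=2)
  E: rows 1-5 cols 5-6 -> outside (col miss)
Winner: D at z=2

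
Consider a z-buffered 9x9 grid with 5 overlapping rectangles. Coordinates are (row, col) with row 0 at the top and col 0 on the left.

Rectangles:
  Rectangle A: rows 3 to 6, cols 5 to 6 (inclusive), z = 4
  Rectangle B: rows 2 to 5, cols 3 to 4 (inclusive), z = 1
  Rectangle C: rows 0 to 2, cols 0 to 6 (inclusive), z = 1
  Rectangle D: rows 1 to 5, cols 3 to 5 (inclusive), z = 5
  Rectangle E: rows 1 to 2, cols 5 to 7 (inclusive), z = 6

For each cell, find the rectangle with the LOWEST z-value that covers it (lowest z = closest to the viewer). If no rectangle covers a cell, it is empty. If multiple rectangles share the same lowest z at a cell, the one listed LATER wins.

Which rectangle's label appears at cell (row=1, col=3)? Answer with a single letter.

Answer: C

Derivation:
Check cell (1,3):
  A: rows 3-6 cols 5-6 -> outside (row miss)
  B: rows 2-5 cols 3-4 -> outside (row miss)
  C: rows 0-2 cols 0-6 z=1 -> covers; best now C (z=1)
  D: rows 1-5 cols 3-5 z=5 -> covers; best now C (z=1)
  E: rows 1-2 cols 5-7 -> outside (col miss)
Winner: C at z=1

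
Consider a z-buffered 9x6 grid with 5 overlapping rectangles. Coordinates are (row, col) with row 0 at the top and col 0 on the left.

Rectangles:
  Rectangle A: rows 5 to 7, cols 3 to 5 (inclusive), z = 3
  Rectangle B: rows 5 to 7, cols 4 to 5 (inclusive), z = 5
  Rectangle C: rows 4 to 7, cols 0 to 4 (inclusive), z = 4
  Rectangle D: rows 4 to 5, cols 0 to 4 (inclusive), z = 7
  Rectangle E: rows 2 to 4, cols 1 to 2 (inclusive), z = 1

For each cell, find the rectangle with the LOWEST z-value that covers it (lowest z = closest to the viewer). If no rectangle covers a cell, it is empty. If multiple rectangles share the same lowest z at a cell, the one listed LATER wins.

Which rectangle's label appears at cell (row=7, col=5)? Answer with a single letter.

Check cell (7,5):
  A: rows 5-7 cols 3-5 z=3 -> covers; best now A (z=3)
  B: rows 5-7 cols 4-5 z=5 -> covers; best now A (z=3)
  C: rows 4-7 cols 0-4 -> outside (col miss)
  D: rows 4-5 cols 0-4 -> outside (row miss)
  E: rows 2-4 cols 1-2 -> outside (row miss)
Winner: A at z=3

Answer: A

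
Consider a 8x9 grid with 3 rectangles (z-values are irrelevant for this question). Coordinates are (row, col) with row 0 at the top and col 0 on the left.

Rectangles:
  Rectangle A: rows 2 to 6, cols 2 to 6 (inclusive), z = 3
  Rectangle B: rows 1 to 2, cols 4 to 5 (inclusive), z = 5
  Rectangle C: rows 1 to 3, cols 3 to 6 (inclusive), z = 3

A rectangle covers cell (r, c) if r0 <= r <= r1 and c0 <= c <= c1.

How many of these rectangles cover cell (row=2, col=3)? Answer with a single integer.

Answer: 2

Derivation:
Check cell (2,3):
  A: rows 2-6 cols 2-6 -> covers
  B: rows 1-2 cols 4-5 -> outside (col miss)
  C: rows 1-3 cols 3-6 -> covers
Count covering = 2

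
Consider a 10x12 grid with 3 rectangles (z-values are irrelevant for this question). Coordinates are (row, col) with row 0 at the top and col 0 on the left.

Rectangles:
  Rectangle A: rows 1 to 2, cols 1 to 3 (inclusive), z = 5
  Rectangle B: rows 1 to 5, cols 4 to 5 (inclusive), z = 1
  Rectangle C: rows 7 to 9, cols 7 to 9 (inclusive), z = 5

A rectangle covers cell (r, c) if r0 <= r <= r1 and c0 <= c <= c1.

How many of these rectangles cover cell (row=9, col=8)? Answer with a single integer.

Check cell (9,8):
  A: rows 1-2 cols 1-3 -> outside (row miss)
  B: rows 1-5 cols 4-5 -> outside (row miss)
  C: rows 7-9 cols 7-9 -> covers
Count covering = 1

Answer: 1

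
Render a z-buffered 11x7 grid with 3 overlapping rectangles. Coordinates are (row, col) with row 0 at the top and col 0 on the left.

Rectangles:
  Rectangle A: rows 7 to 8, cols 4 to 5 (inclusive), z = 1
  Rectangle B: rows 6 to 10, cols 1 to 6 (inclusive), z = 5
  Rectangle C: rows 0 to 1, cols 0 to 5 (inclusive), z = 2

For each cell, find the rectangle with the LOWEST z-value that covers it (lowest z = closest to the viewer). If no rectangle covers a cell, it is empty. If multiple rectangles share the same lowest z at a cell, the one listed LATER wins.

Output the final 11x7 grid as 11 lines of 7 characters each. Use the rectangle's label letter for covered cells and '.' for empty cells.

CCCCCC.
CCCCCC.
.......
.......
.......
.......
.BBBBBB
.BBBAAB
.BBBAAB
.BBBBBB
.BBBBBB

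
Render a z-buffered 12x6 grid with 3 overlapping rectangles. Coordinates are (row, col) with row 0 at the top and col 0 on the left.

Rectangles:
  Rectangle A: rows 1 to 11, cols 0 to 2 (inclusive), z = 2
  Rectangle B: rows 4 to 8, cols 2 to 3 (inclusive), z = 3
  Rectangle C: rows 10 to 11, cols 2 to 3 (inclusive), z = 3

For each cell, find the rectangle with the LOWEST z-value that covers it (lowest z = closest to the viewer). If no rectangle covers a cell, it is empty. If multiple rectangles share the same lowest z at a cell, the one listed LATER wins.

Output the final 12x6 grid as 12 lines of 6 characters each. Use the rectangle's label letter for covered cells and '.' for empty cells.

......
AAA...
AAA...
AAA...
AAAB..
AAAB..
AAAB..
AAAB..
AAAB..
AAA...
AAAC..
AAAC..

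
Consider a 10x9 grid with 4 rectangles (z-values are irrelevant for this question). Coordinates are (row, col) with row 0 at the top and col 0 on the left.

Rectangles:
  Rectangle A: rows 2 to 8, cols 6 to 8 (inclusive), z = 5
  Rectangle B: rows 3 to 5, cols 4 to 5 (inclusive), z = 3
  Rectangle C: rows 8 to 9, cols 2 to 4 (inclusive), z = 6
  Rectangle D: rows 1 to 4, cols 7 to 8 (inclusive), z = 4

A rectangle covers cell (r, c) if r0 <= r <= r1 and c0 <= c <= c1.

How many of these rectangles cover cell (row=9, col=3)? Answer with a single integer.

Answer: 1

Derivation:
Check cell (9,3):
  A: rows 2-8 cols 6-8 -> outside (row miss)
  B: rows 3-5 cols 4-5 -> outside (row miss)
  C: rows 8-9 cols 2-4 -> covers
  D: rows 1-4 cols 7-8 -> outside (row miss)
Count covering = 1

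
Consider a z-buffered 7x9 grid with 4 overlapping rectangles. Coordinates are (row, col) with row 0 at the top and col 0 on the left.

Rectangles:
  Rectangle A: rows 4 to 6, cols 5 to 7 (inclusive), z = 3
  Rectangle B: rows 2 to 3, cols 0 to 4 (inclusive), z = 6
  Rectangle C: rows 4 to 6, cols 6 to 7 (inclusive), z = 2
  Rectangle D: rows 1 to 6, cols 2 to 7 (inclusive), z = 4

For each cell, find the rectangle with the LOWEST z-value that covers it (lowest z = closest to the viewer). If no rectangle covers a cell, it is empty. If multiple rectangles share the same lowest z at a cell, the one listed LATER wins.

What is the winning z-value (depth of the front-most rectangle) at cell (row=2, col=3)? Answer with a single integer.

Check cell (2,3):
  A: rows 4-6 cols 5-7 -> outside (row miss)
  B: rows 2-3 cols 0-4 z=6 -> covers; best now B (z=6)
  C: rows 4-6 cols 6-7 -> outside (row miss)
  D: rows 1-6 cols 2-7 z=4 -> covers; best now D (z=4)
Winner: D at z=4

Answer: 4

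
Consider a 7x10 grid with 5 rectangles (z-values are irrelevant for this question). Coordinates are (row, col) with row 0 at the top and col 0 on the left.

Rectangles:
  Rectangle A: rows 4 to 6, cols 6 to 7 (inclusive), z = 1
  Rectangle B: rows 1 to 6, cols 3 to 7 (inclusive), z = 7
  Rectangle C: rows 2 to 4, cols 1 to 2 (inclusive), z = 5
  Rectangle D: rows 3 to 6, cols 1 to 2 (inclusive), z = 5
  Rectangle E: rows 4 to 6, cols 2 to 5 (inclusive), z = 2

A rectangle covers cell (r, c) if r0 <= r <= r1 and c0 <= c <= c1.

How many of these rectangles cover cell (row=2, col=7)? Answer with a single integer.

Check cell (2,7):
  A: rows 4-6 cols 6-7 -> outside (row miss)
  B: rows 1-6 cols 3-7 -> covers
  C: rows 2-4 cols 1-2 -> outside (col miss)
  D: rows 3-6 cols 1-2 -> outside (row miss)
  E: rows 4-6 cols 2-5 -> outside (row miss)
Count covering = 1

Answer: 1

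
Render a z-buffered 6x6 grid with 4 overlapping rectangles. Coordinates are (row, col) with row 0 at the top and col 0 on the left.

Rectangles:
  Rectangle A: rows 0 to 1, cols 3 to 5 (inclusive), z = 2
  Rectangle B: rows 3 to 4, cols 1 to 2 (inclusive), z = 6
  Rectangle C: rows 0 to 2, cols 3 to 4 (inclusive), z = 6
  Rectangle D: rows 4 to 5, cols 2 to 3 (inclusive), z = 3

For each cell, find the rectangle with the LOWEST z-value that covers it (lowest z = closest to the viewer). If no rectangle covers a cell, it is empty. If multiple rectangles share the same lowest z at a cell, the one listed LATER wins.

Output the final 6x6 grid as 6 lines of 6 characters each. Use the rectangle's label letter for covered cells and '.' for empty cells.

...AAA
...AAA
...CC.
.BB...
.BDD..
..DD..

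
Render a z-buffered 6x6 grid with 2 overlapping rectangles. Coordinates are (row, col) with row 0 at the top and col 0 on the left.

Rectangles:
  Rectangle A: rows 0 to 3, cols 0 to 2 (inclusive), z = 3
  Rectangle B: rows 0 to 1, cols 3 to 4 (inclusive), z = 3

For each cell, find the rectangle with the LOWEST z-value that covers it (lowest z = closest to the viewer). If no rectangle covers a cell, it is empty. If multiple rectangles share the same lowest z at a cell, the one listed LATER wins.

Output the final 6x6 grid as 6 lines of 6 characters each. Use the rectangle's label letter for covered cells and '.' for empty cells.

AAABB.
AAABB.
AAA...
AAA...
......
......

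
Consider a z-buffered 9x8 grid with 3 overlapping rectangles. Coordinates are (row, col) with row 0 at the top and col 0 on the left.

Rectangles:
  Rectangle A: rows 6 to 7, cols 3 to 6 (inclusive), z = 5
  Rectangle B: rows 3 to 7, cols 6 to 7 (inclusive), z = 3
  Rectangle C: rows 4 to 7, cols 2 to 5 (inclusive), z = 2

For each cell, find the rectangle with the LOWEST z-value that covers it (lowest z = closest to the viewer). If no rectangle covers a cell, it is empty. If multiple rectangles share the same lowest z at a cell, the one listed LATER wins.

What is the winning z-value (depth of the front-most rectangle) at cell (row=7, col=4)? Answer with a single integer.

Answer: 2

Derivation:
Check cell (7,4):
  A: rows 6-7 cols 3-6 z=5 -> covers; best now A (z=5)
  B: rows 3-7 cols 6-7 -> outside (col miss)
  C: rows 4-7 cols 2-5 z=2 -> covers; best now C (z=2)
Winner: C at z=2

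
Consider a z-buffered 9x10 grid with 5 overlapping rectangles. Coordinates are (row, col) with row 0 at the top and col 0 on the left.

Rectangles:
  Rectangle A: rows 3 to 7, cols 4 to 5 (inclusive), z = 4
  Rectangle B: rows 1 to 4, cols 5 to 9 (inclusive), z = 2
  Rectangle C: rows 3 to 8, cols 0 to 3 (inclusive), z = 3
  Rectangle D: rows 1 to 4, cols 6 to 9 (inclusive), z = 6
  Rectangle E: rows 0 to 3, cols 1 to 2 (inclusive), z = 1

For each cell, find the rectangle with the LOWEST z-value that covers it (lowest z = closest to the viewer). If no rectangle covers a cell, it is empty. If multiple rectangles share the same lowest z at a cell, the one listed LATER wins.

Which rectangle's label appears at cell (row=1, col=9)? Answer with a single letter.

Check cell (1,9):
  A: rows 3-7 cols 4-5 -> outside (row miss)
  B: rows 1-4 cols 5-9 z=2 -> covers; best now B (z=2)
  C: rows 3-8 cols 0-3 -> outside (row miss)
  D: rows 1-4 cols 6-9 z=6 -> covers; best now B (z=2)
  E: rows 0-3 cols 1-2 -> outside (col miss)
Winner: B at z=2

Answer: B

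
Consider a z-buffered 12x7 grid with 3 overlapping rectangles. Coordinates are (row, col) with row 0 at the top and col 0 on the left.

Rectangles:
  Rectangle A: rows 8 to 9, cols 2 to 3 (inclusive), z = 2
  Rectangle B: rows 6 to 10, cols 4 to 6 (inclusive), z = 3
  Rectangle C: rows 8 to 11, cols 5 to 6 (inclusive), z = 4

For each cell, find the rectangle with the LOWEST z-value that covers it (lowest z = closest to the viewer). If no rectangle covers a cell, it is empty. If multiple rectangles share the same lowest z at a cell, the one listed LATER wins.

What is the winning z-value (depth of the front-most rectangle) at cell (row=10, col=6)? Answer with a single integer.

Check cell (10,6):
  A: rows 8-9 cols 2-3 -> outside (row miss)
  B: rows 6-10 cols 4-6 z=3 -> covers; best now B (z=3)
  C: rows 8-11 cols 5-6 z=4 -> covers; best now B (z=3)
Winner: B at z=3

Answer: 3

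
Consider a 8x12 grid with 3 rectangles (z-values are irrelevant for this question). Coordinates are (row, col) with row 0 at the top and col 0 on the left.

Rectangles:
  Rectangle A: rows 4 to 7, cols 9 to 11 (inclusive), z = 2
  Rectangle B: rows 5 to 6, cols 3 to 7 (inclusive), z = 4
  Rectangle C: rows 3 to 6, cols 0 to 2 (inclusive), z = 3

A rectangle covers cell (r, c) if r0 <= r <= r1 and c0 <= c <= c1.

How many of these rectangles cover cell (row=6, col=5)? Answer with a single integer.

Check cell (6,5):
  A: rows 4-7 cols 9-11 -> outside (col miss)
  B: rows 5-6 cols 3-7 -> covers
  C: rows 3-6 cols 0-2 -> outside (col miss)
Count covering = 1

Answer: 1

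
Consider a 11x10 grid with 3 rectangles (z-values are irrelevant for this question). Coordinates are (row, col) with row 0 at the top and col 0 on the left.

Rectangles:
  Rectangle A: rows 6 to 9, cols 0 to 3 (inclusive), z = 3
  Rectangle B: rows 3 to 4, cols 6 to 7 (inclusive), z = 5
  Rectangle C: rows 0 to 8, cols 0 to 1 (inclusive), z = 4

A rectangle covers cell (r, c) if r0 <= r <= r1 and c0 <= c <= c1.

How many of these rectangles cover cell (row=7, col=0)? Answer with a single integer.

Check cell (7,0):
  A: rows 6-9 cols 0-3 -> covers
  B: rows 3-4 cols 6-7 -> outside (row miss)
  C: rows 0-8 cols 0-1 -> covers
Count covering = 2

Answer: 2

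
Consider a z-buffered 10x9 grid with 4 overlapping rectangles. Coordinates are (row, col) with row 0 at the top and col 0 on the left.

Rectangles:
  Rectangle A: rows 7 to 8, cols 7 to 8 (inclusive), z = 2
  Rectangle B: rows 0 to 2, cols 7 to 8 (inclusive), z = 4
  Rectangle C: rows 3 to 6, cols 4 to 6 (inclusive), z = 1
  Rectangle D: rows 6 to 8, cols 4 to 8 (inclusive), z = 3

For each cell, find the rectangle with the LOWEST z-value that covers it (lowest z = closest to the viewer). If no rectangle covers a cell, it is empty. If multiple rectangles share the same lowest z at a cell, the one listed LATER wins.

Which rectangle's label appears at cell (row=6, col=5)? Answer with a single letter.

Answer: C

Derivation:
Check cell (6,5):
  A: rows 7-8 cols 7-8 -> outside (row miss)
  B: rows 0-2 cols 7-8 -> outside (row miss)
  C: rows 3-6 cols 4-6 z=1 -> covers; best now C (z=1)
  D: rows 6-8 cols 4-8 z=3 -> covers; best now C (z=1)
Winner: C at z=1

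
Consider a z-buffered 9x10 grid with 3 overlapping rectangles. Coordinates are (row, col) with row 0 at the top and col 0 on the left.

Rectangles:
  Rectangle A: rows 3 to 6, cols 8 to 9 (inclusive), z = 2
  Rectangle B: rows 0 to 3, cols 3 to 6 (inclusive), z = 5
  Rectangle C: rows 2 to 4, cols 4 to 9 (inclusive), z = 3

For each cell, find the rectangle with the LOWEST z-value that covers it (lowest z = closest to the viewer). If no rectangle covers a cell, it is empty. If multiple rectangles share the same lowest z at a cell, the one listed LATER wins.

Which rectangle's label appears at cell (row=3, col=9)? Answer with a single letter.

Check cell (3,9):
  A: rows 3-6 cols 8-9 z=2 -> covers; best now A (z=2)
  B: rows 0-3 cols 3-6 -> outside (col miss)
  C: rows 2-4 cols 4-9 z=3 -> covers; best now A (z=2)
Winner: A at z=2

Answer: A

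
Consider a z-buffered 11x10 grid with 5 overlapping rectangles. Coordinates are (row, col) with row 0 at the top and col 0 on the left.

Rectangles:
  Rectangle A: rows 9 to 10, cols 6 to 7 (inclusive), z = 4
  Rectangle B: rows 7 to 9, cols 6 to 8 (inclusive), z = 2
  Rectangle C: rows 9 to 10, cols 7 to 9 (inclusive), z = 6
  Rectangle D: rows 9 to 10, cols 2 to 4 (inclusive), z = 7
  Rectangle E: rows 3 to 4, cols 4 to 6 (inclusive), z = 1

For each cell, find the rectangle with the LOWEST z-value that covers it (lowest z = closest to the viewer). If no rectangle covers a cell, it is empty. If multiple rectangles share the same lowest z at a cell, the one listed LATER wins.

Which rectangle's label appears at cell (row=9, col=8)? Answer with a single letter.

Check cell (9,8):
  A: rows 9-10 cols 6-7 -> outside (col miss)
  B: rows 7-9 cols 6-8 z=2 -> covers; best now B (z=2)
  C: rows 9-10 cols 7-9 z=6 -> covers; best now B (z=2)
  D: rows 9-10 cols 2-4 -> outside (col miss)
  E: rows 3-4 cols 4-6 -> outside (row miss)
Winner: B at z=2

Answer: B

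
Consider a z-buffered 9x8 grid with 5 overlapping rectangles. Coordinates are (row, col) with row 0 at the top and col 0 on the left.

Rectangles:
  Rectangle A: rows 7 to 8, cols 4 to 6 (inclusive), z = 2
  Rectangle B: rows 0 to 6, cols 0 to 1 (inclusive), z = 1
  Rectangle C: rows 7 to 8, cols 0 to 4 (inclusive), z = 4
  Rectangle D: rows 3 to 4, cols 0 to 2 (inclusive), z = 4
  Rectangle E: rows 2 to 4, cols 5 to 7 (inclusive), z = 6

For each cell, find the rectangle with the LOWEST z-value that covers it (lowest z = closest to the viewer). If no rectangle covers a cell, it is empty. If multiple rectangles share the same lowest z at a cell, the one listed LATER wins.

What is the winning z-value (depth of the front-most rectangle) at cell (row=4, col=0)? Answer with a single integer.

Answer: 1

Derivation:
Check cell (4,0):
  A: rows 7-8 cols 4-6 -> outside (row miss)
  B: rows 0-6 cols 0-1 z=1 -> covers; best now B (z=1)
  C: rows 7-8 cols 0-4 -> outside (row miss)
  D: rows 3-4 cols 0-2 z=4 -> covers; best now B (z=1)
  E: rows 2-4 cols 5-7 -> outside (col miss)
Winner: B at z=1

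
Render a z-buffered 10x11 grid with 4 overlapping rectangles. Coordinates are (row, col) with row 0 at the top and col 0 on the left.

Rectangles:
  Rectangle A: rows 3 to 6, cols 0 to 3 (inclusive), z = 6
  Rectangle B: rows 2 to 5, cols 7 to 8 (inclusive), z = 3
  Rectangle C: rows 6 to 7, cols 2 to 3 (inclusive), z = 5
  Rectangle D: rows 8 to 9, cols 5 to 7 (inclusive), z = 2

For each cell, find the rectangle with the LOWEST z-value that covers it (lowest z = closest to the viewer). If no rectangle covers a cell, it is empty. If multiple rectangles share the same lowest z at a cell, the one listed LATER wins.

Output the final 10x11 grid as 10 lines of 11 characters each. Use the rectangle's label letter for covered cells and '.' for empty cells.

...........
...........
.......BB..
AAAA...BB..
AAAA...BB..
AAAA...BB..
AACC.......
..CC.......
.....DDD...
.....DDD...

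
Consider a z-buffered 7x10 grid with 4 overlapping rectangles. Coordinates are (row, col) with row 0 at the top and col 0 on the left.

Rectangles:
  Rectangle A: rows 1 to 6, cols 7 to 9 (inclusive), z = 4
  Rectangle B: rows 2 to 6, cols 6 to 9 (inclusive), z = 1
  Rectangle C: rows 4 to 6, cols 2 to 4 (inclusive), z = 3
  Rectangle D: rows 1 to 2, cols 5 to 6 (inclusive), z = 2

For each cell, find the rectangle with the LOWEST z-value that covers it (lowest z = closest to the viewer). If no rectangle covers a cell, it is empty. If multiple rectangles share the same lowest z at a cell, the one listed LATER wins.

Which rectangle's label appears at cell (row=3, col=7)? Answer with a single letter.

Answer: B

Derivation:
Check cell (3,7):
  A: rows 1-6 cols 7-9 z=4 -> covers; best now A (z=4)
  B: rows 2-6 cols 6-9 z=1 -> covers; best now B (z=1)
  C: rows 4-6 cols 2-4 -> outside (row miss)
  D: rows 1-2 cols 5-6 -> outside (row miss)
Winner: B at z=1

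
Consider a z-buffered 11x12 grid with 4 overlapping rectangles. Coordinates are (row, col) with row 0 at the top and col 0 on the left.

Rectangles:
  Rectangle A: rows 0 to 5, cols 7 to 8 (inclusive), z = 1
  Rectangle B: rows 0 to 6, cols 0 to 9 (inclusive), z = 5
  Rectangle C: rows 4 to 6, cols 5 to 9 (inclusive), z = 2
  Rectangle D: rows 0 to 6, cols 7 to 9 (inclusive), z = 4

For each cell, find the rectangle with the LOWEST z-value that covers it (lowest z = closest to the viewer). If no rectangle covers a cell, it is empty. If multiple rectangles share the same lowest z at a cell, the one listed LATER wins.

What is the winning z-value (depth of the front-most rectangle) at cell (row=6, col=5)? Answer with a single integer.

Answer: 2

Derivation:
Check cell (6,5):
  A: rows 0-5 cols 7-8 -> outside (row miss)
  B: rows 0-6 cols 0-9 z=5 -> covers; best now B (z=5)
  C: rows 4-6 cols 5-9 z=2 -> covers; best now C (z=2)
  D: rows 0-6 cols 7-9 -> outside (col miss)
Winner: C at z=2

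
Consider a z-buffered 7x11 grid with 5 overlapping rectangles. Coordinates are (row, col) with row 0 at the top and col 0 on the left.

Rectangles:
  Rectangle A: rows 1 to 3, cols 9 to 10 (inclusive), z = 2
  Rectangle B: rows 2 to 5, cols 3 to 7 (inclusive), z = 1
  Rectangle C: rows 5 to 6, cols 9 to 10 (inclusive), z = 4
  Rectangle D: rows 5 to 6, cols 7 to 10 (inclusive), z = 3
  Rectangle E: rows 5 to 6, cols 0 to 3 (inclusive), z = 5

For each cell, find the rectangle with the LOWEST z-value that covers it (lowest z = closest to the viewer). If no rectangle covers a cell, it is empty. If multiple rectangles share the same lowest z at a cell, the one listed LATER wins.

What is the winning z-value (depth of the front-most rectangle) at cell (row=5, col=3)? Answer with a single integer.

Check cell (5,3):
  A: rows 1-3 cols 9-10 -> outside (row miss)
  B: rows 2-5 cols 3-7 z=1 -> covers; best now B (z=1)
  C: rows 5-6 cols 9-10 -> outside (col miss)
  D: rows 5-6 cols 7-10 -> outside (col miss)
  E: rows 5-6 cols 0-3 z=5 -> covers; best now B (z=1)
Winner: B at z=1

Answer: 1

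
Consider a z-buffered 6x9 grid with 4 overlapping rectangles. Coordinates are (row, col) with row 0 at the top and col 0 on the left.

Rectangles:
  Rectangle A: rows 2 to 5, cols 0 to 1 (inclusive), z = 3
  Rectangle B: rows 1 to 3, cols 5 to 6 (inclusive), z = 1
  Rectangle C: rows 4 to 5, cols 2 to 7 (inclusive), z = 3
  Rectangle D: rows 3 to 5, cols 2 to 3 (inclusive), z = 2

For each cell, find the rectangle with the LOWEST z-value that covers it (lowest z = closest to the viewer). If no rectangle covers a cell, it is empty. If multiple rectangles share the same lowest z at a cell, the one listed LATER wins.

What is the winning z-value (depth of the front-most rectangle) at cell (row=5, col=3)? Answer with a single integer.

Check cell (5,3):
  A: rows 2-5 cols 0-1 -> outside (col miss)
  B: rows 1-3 cols 5-6 -> outside (row miss)
  C: rows 4-5 cols 2-7 z=3 -> covers; best now C (z=3)
  D: rows 3-5 cols 2-3 z=2 -> covers; best now D (z=2)
Winner: D at z=2

Answer: 2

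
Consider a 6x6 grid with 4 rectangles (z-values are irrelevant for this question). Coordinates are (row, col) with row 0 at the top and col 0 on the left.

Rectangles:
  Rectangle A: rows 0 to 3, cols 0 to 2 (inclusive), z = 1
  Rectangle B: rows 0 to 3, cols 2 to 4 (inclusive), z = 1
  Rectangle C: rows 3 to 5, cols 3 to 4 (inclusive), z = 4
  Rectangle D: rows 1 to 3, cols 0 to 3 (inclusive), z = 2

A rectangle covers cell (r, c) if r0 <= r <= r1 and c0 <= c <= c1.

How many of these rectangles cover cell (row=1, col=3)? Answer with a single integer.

Check cell (1,3):
  A: rows 0-3 cols 0-2 -> outside (col miss)
  B: rows 0-3 cols 2-4 -> covers
  C: rows 3-5 cols 3-4 -> outside (row miss)
  D: rows 1-3 cols 0-3 -> covers
Count covering = 2

Answer: 2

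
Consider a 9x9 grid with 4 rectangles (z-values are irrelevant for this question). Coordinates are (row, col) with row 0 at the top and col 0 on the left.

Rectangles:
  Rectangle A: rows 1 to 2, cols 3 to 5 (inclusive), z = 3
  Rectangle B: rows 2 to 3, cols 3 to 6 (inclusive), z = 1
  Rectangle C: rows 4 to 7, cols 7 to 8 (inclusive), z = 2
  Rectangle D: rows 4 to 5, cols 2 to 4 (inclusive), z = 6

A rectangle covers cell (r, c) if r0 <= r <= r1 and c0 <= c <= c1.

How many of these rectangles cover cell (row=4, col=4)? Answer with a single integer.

Answer: 1

Derivation:
Check cell (4,4):
  A: rows 1-2 cols 3-5 -> outside (row miss)
  B: rows 2-3 cols 3-6 -> outside (row miss)
  C: rows 4-7 cols 7-8 -> outside (col miss)
  D: rows 4-5 cols 2-4 -> covers
Count covering = 1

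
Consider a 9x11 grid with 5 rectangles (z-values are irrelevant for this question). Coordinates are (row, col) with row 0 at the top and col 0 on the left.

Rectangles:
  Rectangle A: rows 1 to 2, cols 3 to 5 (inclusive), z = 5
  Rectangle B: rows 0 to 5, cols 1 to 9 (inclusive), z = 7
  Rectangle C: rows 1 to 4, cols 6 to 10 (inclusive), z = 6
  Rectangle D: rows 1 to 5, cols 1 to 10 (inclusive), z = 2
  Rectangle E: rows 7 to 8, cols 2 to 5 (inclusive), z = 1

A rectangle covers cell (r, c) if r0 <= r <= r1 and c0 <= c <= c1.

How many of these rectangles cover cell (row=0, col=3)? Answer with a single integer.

Answer: 1

Derivation:
Check cell (0,3):
  A: rows 1-2 cols 3-5 -> outside (row miss)
  B: rows 0-5 cols 1-9 -> covers
  C: rows 1-4 cols 6-10 -> outside (row miss)
  D: rows 1-5 cols 1-10 -> outside (row miss)
  E: rows 7-8 cols 2-5 -> outside (row miss)
Count covering = 1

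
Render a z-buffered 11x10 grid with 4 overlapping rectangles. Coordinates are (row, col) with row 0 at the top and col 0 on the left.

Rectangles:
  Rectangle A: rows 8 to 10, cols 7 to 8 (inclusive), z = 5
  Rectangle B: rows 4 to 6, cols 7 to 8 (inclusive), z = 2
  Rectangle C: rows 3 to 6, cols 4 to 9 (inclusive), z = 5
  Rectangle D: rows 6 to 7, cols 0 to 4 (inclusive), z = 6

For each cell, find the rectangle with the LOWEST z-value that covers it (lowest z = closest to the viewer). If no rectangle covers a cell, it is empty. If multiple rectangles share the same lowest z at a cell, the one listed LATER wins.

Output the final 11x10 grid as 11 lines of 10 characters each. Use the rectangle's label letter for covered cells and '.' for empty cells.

..........
..........
..........
....CCCCCC
....CCCBBC
....CCCBBC
DDDDCCCBBC
DDDDD.....
.......AA.
.......AA.
.......AA.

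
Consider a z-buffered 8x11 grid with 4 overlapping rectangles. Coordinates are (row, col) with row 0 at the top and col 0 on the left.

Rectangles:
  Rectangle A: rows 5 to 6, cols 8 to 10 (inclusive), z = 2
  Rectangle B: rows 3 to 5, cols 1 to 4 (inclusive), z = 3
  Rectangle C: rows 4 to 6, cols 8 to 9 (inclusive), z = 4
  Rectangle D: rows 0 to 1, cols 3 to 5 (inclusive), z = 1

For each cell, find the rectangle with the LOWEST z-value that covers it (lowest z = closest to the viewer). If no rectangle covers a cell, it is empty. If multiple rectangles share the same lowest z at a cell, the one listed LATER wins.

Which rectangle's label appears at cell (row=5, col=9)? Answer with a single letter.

Answer: A

Derivation:
Check cell (5,9):
  A: rows 5-6 cols 8-10 z=2 -> covers; best now A (z=2)
  B: rows 3-5 cols 1-4 -> outside (col miss)
  C: rows 4-6 cols 8-9 z=4 -> covers; best now A (z=2)
  D: rows 0-1 cols 3-5 -> outside (row miss)
Winner: A at z=2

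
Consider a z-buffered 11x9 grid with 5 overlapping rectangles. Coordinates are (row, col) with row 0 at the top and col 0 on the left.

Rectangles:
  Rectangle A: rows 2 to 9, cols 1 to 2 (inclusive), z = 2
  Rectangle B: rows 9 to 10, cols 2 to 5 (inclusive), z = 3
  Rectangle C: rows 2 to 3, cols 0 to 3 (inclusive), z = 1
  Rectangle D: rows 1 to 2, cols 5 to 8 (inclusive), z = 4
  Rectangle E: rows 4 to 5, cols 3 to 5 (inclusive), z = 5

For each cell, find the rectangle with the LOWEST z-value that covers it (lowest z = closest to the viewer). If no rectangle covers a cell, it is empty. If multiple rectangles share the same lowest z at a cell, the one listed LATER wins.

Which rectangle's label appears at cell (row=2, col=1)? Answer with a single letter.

Answer: C

Derivation:
Check cell (2,1):
  A: rows 2-9 cols 1-2 z=2 -> covers; best now A (z=2)
  B: rows 9-10 cols 2-5 -> outside (row miss)
  C: rows 2-3 cols 0-3 z=1 -> covers; best now C (z=1)
  D: rows 1-2 cols 5-8 -> outside (col miss)
  E: rows 4-5 cols 3-5 -> outside (row miss)
Winner: C at z=1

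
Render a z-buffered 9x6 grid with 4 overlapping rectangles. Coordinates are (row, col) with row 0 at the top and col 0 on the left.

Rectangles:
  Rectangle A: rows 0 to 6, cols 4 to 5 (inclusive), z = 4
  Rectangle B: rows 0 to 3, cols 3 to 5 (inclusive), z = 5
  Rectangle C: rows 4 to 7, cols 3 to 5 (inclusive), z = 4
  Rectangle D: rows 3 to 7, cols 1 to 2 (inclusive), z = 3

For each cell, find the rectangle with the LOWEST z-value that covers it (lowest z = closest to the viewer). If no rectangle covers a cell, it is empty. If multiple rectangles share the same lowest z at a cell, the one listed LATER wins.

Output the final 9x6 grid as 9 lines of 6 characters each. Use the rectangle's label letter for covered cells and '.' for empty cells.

...BAA
...BAA
...BAA
.DDBAA
.DDCCC
.DDCCC
.DDCCC
.DDCCC
......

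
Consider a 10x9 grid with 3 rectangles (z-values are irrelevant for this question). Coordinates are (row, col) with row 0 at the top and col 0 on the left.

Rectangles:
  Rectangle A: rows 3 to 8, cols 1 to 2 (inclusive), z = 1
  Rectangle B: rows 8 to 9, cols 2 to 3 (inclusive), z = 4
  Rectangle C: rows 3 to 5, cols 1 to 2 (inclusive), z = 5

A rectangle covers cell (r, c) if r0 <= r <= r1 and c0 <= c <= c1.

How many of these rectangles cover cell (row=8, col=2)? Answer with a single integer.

Check cell (8,2):
  A: rows 3-8 cols 1-2 -> covers
  B: rows 8-9 cols 2-3 -> covers
  C: rows 3-5 cols 1-2 -> outside (row miss)
Count covering = 2

Answer: 2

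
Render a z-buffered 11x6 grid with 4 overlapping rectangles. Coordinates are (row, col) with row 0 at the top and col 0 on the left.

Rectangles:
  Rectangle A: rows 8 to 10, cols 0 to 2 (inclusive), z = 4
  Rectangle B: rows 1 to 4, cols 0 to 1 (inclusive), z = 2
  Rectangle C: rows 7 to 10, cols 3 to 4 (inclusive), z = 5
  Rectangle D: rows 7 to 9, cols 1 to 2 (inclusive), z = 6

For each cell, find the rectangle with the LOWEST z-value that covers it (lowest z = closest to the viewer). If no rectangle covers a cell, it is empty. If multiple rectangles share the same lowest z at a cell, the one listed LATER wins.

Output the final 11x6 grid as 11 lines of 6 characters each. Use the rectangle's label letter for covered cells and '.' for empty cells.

......
BB....
BB....
BB....
BB....
......
......
.DDCC.
AAACC.
AAACC.
AAACC.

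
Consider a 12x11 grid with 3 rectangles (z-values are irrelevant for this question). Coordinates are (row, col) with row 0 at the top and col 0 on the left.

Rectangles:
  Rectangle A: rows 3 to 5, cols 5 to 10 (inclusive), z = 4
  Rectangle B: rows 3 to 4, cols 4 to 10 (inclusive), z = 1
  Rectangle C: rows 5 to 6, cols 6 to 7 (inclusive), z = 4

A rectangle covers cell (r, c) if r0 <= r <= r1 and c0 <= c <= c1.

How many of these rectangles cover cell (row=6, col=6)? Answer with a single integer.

Check cell (6,6):
  A: rows 3-5 cols 5-10 -> outside (row miss)
  B: rows 3-4 cols 4-10 -> outside (row miss)
  C: rows 5-6 cols 6-7 -> covers
Count covering = 1

Answer: 1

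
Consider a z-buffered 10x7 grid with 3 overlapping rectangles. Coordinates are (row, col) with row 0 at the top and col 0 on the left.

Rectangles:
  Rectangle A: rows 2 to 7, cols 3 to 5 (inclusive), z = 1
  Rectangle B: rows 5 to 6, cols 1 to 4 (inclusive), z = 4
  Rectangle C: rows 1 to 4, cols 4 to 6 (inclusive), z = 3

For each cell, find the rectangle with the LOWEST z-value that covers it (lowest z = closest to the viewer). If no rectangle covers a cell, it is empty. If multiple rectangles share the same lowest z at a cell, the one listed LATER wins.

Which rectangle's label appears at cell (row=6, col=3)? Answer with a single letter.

Answer: A

Derivation:
Check cell (6,3):
  A: rows 2-7 cols 3-5 z=1 -> covers; best now A (z=1)
  B: rows 5-6 cols 1-4 z=4 -> covers; best now A (z=1)
  C: rows 1-4 cols 4-6 -> outside (row miss)
Winner: A at z=1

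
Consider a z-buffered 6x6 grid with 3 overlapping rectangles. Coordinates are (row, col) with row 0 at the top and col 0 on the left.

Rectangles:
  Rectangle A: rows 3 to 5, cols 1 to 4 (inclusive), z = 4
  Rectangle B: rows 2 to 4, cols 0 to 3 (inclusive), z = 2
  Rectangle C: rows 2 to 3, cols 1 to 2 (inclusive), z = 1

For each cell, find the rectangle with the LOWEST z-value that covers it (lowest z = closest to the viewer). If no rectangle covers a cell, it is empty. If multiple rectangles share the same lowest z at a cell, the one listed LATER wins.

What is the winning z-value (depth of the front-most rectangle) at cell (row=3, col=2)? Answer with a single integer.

Answer: 1

Derivation:
Check cell (3,2):
  A: rows 3-5 cols 1-4 z=4 -> covers; best now A (z=4)
  B: rows 2-4 cols 0-3 z=2 -> covers; best now B (z=2)
  C: rows 2-3 cols 1-2 z=1 -> covers; best now C (z=1)
Winner: C at z=1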